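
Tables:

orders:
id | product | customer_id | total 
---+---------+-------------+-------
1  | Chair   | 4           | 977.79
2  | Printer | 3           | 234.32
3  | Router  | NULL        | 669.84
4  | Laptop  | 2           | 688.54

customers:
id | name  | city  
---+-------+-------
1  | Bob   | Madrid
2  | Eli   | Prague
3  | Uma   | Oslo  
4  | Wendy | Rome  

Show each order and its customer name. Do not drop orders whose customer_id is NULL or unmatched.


LEFT JOIN keeps every row from orders (the left table); where customer_id has no match in customers, the customer columns become NULL. Walk through each order:
  - order 1 (Chair): customer_id=4 -> matches Wendy
  - order 2 (Printer): customer_id=3 -> matches Uma
  - order 3 (Router): customer_id=NULL, no match -> kept with NULL
  - order 4 (Laptop): customer_id=2 -> matches Eli
All 4 rows appear; 1 has NULL customer.

SQL:
SELECT a.product, b.name AS customer
FROM orders a
LEFT JOIN customers b ON a.customer_id = b.id

Result:
product | customer
--------+---------
Chair   | Wendy   
Printer | Uma     
Router  | NULL    
Laptop  | Eli     


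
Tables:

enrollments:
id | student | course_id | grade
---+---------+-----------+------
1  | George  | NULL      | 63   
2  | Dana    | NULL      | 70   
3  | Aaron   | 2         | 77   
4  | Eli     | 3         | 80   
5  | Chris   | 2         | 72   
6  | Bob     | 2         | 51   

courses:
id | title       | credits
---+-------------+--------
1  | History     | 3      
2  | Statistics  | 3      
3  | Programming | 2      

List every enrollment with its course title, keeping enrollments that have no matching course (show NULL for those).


LEFT JOIN keeps every row from enrollments (the left table); where course_id has no match in courses, the course columns become NULL. Walk through each enrollment:
  - enrollment 1 (George): course_id=NULL, no match -> kept with NULL
  - enrollment 2 (Dana): course_id=NULL, no match -> kept with NULL
  - enrollment 3 (Aaron): course_id=2 -> matches Statistics
  - enrollment 4 (Eli): course_id=3 -> matches Programming
  - enrollment 5 (Chris): course_id=2 -> matches Statistics
  - enrollment 6 (Bob): course_id=2 -> matches Statistics
All 6 rows appear; 2 have NULL course.

SQL:
SELECT a.student, b.title AS course
FROM enrollments a
LEFT JOIN courses b ON a.course_id = b.id

Result:
student | course     
--------+------------
George  | NULL       
Dana    | NULL       
Aaron   | Statistics 
Eli     | Programming
Chris   | Statistics 
Bob     | Statistics 


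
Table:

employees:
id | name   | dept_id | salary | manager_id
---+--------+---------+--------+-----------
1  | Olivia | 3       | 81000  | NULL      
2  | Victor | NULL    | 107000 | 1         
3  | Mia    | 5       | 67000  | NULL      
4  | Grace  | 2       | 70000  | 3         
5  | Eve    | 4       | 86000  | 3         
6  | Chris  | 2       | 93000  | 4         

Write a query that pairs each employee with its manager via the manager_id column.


This is a self-join: employees is joined to a second copy of itself, matching each row's manager_id to another row's id. Use LEFT JOIN so rows with manager_id=NULL are kept.
  - employee 1 (Olivia): manager_id=NULL -> NULL
  - employee 2 (Victor): manager_id=1 -> Olivia
  - employee 3 (Mia): manager_id=NULL -> NULL
  - employee 4 (Grace): manager_id=3 -> Mia
  - employee 5 (Eve): manager_id=3 -> Mia
  - employee 6 (Chris): manager_id=4 -> Grace

SQL:
SELECT a.name AS item, b.name AS manager
FROM employees a
LEFT JOIN employees b ON a.manager_id = b.id

Result:
item   | manager
-------+--------
Olivia | NULL   
Victor | Olivia 
Mia    | NULL   
Grace  | Mia    
Eve    | Mia    
Chris  | Grace  


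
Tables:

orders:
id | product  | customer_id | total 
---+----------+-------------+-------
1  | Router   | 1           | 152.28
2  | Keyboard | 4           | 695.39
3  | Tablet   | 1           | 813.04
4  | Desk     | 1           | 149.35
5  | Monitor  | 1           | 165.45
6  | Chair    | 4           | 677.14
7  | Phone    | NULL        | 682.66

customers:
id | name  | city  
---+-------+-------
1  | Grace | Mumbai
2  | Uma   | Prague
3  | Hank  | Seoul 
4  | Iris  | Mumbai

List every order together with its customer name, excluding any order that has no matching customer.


INNER JOIN keeps only orders rows whose customer_id matches an id in customers. Walk through each order:
  - order 1 (Router): customer_id=1 -> matches Grace
  - order 2 (Keyboard): customer_id=4 -> matches Iris
  - order 3 (Tablet): customer_id=1 -> matches Grace
  - order 4 (Desk): customer_id=1 -> matches Grace
  - order 5 (Monitor): customer_id=1 -> matches Grace
  - order 6 (Chair): customer_id=4 -> matches Iris
  - order 7 (Phone): customer_id=NULL, no match -> dropped
So 1 of 7 rows is dropped.

SQL:
SELECT a.product, b.name AS customer
FROM orders a
INNER JOIN customers b ON a.customer_id = b.id

Result:
product  | customer
---------+---------
Router   | Grace   
Keyboard | Iris    
Tablet   | Grace   
Desk     | Grace   
Monitor  | Grace   
Chair    | Iris    


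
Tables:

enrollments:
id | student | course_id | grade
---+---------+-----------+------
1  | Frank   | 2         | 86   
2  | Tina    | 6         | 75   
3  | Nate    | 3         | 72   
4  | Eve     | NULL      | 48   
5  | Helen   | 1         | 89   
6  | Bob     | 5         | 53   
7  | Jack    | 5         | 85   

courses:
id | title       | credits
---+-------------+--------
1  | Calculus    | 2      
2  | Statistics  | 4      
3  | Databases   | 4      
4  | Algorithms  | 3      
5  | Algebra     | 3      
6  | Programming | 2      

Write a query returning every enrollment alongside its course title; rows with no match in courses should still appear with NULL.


LEFT JOIN keeps every row from enrollments (the left table); where course_id has no match in courses, the course columns become NULL. Walk through each enrollment:
  - enrollment 1 (Frank): course_id=2 -> matches Statistics
  - enrollment 2 (Tina): course_id=6 -> matches Programming
  - enrollment 3 (Nate): course_id=3 -> matches Databases
  - enrollment 4 (Eve): course_id=NULL, no match -> kept with NULL
  - enrollment 5 (Helen): course_id=1 -> matches Calculus
  - enrollment 6 (Bob): course_id=5 -> matches Algebra
  - enrollment 7 (Jack): course_id=5 -> matches Algebra
All 7 rows appear; 1 has NULL course.

SQL:
SELECT a.student, b.title AS course
FROM enrollments a
LEFT JOIN courses b ON a.course_id = b.id

Result:
student | course     
--------+------------
Frank   | Statistics 
Tina    | Programming
Nate    | Databases  
Eve     | NULL       
Helen   | Calculus   
Bob     | Algebra    
Jack    | Algebra    


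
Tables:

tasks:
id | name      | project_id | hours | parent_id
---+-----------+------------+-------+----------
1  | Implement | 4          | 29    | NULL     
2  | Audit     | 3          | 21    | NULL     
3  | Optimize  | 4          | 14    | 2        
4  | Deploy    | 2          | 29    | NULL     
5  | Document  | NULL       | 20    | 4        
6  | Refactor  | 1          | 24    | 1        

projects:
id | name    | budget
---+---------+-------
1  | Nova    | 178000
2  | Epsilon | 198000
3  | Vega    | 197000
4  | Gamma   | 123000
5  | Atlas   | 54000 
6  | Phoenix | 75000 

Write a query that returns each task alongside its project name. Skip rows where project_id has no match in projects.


INNER JOIN keeps only tasks rows whose project_id matches an id in projects. Walk through each task:
  - task 1 (Implement): project_id=4 -> matches Gamma
  - task 2 (Audit): project_id=3 -> matches Vega
  - task 3 (Optimize): project_id=4 -> matches Gamma
  - task 4 (Deploy): project_id=2 -> matches Epsilon
  - task 5 (Document): project_id=NULL, no match -> dropped
  - task 6 (Refactor): project_id=1 -> matches Nova
So 1 of 6 rows is dropped.

SQL:
SELECT a.name, b.name AS project
FROM tasks a
INNER JOIN projects b ON a.project_id = b.id

Result:
name      | project
----------+--------
Implement | Gamma  
Audit     | Vega   
Optimize  | Gamma  
Deploy    | Epsilon
Refactor  | Nova   


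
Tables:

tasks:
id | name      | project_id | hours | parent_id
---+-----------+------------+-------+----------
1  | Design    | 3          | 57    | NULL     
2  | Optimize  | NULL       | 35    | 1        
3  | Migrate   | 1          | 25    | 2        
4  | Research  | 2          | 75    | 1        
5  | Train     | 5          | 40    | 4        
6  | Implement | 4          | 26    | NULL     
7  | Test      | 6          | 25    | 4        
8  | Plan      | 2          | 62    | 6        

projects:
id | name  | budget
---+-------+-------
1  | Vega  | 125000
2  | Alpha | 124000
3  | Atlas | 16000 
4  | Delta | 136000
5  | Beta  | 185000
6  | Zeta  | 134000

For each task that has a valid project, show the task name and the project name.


INNER JOIN keeps only tasks rows whose project_id matches an id in projects. Walk through each task:
  - task 1 (Design): project_id=3 -> matches Atlas
  - task 2 (Optimize): project_id=NULL, no match -> dropped
  - task 3 (Migrate): project_id=1 -> matches Vega
  - task 4 (Research): project_id=2 -> matches Alpha
  - task 5 (Train): project_id=5 -> matches Beta
  - task 6 (Implement): project_id=4 -> matches Delta
  - task 7 (Test): project_id=6 -> matches Zeta
  - task 8 (Plan): project_id=2 -> matches Alpha
So 1 of 8 rows is dropped.

SQL:
SELECT a.name, b.name AS project
FROM tasks a
INNER JOIN projects b ON a.project_id = b.id

Result:
name      | project
----------+--------
Design    | Atlas  
Migrate   | Vega   
Research  | Alpha  
Train     | Beta   
Implement | Delta  
Test      | Zeta   
Plan      | Alpha  


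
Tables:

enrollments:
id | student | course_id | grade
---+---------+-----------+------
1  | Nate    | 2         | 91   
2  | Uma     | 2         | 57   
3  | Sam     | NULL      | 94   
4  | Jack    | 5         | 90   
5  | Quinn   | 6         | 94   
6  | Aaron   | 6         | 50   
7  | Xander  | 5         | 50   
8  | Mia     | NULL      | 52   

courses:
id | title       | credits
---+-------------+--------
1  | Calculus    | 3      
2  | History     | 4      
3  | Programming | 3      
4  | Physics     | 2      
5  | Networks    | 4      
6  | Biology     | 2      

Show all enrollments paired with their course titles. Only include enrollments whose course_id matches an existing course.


INNER JOIN keeps only enrollments rows whose course_id matches an id in courses. Walk through each enrollment:
  - enrollment 1 (Nate): course_id=2 -> matches History
  - enrollment 2 (Uma): course_id=2 -> matches History
  - enrollment 3 (Sam): course_id=NULL, no match -> dropped
  - enrollment 4 (Jack): course_id=5 -> matches Networks
  - enrollment 5 (Quinn): course_id=6 -> matches Biology
  - enrollment 6 (Aaron): course_id=6 -> matches Biology
  - enrollment 7 (Xander): course_id=5 -> matches Networks
  - enrollment 8 (Mia): course_id=NULL, no match -> dropped
So 2 of 8 rows are dropped.

SQL:
SELECT a.student, b.title AS course
FROM enrollments a
INNER JOIN courses b ON a.course_id = b.id

Result:
student | course  
--------+---------
Nate    | History 
Uma     | History 
Jack    | Networks
Quinn   | Biology 
Aaron   | Biology 
Xander  | Networks


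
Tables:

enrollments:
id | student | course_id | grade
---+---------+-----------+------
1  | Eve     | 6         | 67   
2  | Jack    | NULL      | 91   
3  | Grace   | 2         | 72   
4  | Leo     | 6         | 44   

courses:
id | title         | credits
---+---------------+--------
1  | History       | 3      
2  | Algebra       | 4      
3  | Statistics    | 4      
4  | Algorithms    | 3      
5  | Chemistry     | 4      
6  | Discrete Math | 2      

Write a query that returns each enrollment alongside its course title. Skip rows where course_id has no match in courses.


INNER JOIN keeps only enrollments rows whose course_id matches an id in courses. Walk through each enrollment:
  - enrollment 1 (Eve): course_id=6 -> matches Discrete Math
  - enrollment 2 (Jack): course_id=NULL, no match -> dropped
  - enrollment 3 (Grace): course_id=2 -> matches Algebra
  - enrollment 4 (Leo): course_id=6 -> matches Discrete Math
So 1 of 4 rows is dropped.

SQL:
SELECT a.student, b.title AS course
FROM enrollments a
INNER JOIN courses b ON a.course_id = b.id

Result:
student | course       
--------+--------------
Eve     | Discrete Math
Grace   | Algebra      
Leo     | Discrete Math


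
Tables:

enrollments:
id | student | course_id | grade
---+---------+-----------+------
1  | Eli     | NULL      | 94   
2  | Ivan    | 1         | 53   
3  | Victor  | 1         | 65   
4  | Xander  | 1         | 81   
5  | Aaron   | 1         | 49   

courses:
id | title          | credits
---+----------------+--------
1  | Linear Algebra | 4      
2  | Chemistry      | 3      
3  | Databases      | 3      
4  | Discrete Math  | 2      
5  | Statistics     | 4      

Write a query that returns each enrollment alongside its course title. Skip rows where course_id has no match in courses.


INNER JOIN keeps only enrollments rows whose course_id matches an id in courses. Walk through each enrollment:
  - enrollment 1 (Eli): course_id=NULL, no match -> dropped
  - enrollment 2 (Ivan): course_id=1 -> matches Linear Algebra
  - enrollment 3 (Victor): course_id=1 -> matches Linear Algebra
  - enrollment 4 (Xander): course_id=1 -> matches Linear Algebra
  - enrollment 5 (Aaron): course_id=1 -> matches Linear Algebra
So 1 of 5 rows is dropped.

SQL:
SELECT a.student, b.title AS course
FROM enrollments a
INNER JOIN courses b ON a.course_id = b.id

Result:
student | course        
--------+---------------
Ivan    | Linear Algebra
Victor  | Linear Algebra
Xander  | Linear Algebra
Aaron   | Linear Algebra


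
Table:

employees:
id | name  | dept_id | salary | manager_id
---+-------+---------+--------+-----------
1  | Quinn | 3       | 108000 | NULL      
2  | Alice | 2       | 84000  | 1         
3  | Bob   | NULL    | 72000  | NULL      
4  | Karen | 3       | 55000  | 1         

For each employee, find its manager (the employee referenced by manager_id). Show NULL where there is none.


This is a self-join: employees is joined to a second copy of itself, matching each row's manager_id to another row's id. Use LEFT JOIN so rows with manager_id=NULL are kept.
  - employee 1 (Quinn): manager_id=NULL -> NULL
  - employee 2 (Alice): manager_id=1 -> Quinn
  - employee 3 (Bob): manager_id=NULL -> NULL
  - employee 4 (Karen): manager_id=1 -> Quinn

SQL:
SELECT a.name AS item, b.name AS manager
FROM employees a
LEFT JOIN employees b ON a.manager_id = b.id

Result:
item  | manager
------+--------
Quinn | NULL   
Alice | Quinn  
Bob   | NULL   
Karen | Quinn  


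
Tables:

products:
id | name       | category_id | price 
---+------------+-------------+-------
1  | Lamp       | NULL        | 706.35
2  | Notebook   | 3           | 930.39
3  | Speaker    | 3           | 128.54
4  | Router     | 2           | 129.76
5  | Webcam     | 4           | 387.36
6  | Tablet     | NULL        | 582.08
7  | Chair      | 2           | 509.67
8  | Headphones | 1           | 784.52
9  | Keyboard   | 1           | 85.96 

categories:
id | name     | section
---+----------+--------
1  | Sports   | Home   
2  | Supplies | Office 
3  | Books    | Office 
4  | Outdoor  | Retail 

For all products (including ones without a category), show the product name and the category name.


LEFT JOIN keeps every row from products (the left table); where category_id has no match in categories, the category columns become NULL. Walk through each product:
  - product 1 (Lamp): category_id=NULL, no match -> kept with NULL
  - product 2 (Notebook): category_id=3 -> matches Books
  - product 3 (Speaker): category_id=3 -> matches Books
  - product 4 (Router): category_id=2 -> matches Supplies
  - product 5 (Webcam): category_id=4 -> matches Outdoor
  - product 6 (Tablet): category_id=NULL, no match -> kept with NULL
  - product 7 (Chair): category_id=2 -> matches Supplies
  - product 8 (Headphones): category_id=1 -> matches Sports
  - product 9 (Keyboard): category_id=1 -> matches Sports
All 9 rows appear; 2 have NULL category.

SQL:
SELECT a.name, b.name AS category
FROM products a
LEFT JOIN categories b ON a.category_id = b.id

Result:
name       | category
-----------+---------
Lamp       | NULL    
Notebook   | Books   
Speaker    | Books   
Router     | Supplies
Webcam     | Outdoor 
Tablet     | NULL    
Chair      | Supplies
Headphones | Sports  
Keyboard   | Sports  


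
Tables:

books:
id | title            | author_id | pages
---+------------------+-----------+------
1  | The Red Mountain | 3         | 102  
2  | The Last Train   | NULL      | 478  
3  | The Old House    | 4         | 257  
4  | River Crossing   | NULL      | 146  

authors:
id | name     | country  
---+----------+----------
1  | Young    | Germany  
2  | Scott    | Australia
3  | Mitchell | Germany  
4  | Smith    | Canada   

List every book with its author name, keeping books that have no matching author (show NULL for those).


LEFT JOIN keeps every row from books (the left table); where author_id has no match in authors, the author columns become NULL. Walk through each book:
  - book 1 (The Red Mountain): author_id=3 -> matches Mitchell
  - book 2 (The Last Train): author_id=NULL, no match -> kept with NULL
  - book 3 (The Old House): author_id=4 -> matches Smith
  - book 4 (River Crossing): author_id=NULL, no match -> kept with NULL
All 4 rows appear; 2 have NULL author.

SQL:
SELECT a.title, b.name AS author
FROM books a
LEFT JOIN authors b ON a.author_id = b.id

Result:
title            | author  
-----------------+---------
The Red Mountain | Mitchell
The Last Train   | NULL    
The Old House    | Smith   
River Crossing   | NULL    


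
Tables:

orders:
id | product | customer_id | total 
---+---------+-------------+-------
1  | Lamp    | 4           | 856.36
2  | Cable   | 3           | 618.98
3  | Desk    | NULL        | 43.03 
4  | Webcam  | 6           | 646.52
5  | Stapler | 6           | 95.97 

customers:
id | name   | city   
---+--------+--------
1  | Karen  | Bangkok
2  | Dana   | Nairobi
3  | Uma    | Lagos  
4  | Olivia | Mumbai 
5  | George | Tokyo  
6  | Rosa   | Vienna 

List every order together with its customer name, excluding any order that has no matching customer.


INNER JOIN keeps only orders rows whose customer_id matches an id in customers. Walk through each order:
  - order 1 (Lamp): customer_id=4 -> matches Olivia
  - order 2 (Cable): customer_id=3 -> matches Uma
  - order 3 (Desk): customer_id=NULL, no match -> dropped
  - order 4 (Webcam): customer_id=6 -> matches Rosa
  - order 5 (Stapler): customer_id=6 -> matches Rosa
So 1 of 5 rows is dropped.

SQL:
SELECT a.product, b.name AS customer
FROM orders a
INNER JOIN customers b ON a.customer_id = b.id

Result:
product | customer
--------+---------
Lamp    | Olivia  
Cable   | Uma     
Webcam  | Rosa    
Stapler | Rosa    


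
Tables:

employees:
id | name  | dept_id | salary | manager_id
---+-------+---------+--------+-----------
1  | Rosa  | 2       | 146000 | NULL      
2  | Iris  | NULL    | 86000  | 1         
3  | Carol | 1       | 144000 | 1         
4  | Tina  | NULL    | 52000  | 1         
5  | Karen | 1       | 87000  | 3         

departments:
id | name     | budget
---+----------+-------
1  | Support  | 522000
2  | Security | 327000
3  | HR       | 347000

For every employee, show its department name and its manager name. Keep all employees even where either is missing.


Two LEFT JOINs from the same base table employees: one to departments via dept_id, one to employees itself via manager_id. Both are LEFT so every employee is preserved.
Match against departments:
  - employee 1 (Rosa): dept_id=2 -> matches Security
  - employee 2 (Iris): dept_id=NULL, no match -> kept with NULL
  - employee 3 (Carol): dept_id=1 -> matches Support
  - employee 4 (Tina): dept_id=NULL, no match -> kept with NULL
  - employee 5 (Karen): dept_id=1 -> matches Support
Match against employees (self):
  - employee 1 (Rosa): manager_id=NULL -> NULL
  - employee 2 (Iris): manager_id=1 -> Rosa
  - employee 3 (Carol): manager_id=1 -> Rosa
  - employee 4 (Tina): manager_id=1 -> Rosa
  - employee 5 (Karen): manager_id=3 -> Carol

SQL:
SELECT a.name, b.name AS department, c.name AS manager
FROM employees a
LEFT JOIN departments b ON a.dept_id = b.id
LEFT JOIN employees c ON a.manager_id = c.id

Result:
name  | department | manager
------+------------+--------
Rosa  | Security   | NULL   
Iris  | NULL       | Rosa   
Carol | Support    | Rosa   
Tina  | NULL       | Rosa   
Karen | Support    | Carol  


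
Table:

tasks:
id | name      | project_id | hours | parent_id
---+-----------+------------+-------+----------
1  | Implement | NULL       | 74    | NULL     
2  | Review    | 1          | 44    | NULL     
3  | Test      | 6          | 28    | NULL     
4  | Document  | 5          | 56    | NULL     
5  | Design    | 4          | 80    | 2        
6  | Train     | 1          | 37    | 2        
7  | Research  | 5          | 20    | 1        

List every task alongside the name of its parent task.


This is a self-join: tasks is joined to a second copy of itself, matching each row's parent_id to another row's id. Use LEFT JOIN so rows with parent_id=NULL are kept.
  - task 1 (Implement): parent_id=NULL -> NULL
  - task 2 (Review): parent_id=NULL -> NULL
  - task 3 (Test): parent_id=NULL -> NULL
  - task 4 (Document): parent_id=NULL -> NULL
  - task 5 (Design): parent_id=2 -> Review
  - task 6 (Train): parent_id=2 -> Review
  - task 7 (Research): parent_id=1 -> Implement

SQL:
SELECT a.name AS item, b.name AS parent
FROM tasks a
LEFT JOIN tasks b ON a.parent_id = b.id

Result:
item      | parent   
----------+----------
Implement | NULL     
Review    | NULL     
Test      | NULL     
Document  | NULL     
Design    | Review   
Train     | Review   
Research  | Implement


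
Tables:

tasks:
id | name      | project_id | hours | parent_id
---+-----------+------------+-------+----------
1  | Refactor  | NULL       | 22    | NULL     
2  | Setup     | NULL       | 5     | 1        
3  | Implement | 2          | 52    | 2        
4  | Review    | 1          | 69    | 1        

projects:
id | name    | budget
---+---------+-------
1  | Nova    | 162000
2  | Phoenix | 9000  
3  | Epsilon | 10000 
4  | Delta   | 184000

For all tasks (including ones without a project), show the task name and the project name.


LEFT JOIN keeps every row from tasks (the left table); where project_id has no match in projects, the project columns become NULL. Walk through each task:
  - task 1 (Refactor): project_id=NULL, no match -> kept with NULL
  - task 2 (Setup): project_id=NULL, no match -> kept with NULL
  - task 3 (Implement): project_id=2 -> matches Phoenix
  - task 4 (Review): project_id=1 -> matches Nova
All 4 rows appear; 2 have NULL project.

SQL:
SELECT a.name, b.name AS project
FROM tasks a
LEFT JOIN projects b ON a.project_id = b.id

Result:
name      | project
----------+--------
Refactor  | NULL   
Setup     | NULL   
Implement | Phoenix
Review    | Nova   


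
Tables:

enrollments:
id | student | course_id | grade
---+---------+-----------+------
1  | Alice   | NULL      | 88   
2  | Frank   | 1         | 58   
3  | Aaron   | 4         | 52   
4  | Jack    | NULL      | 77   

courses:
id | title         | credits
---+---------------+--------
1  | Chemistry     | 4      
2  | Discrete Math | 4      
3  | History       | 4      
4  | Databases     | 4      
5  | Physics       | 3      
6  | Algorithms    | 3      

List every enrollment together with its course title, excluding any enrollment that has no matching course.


INNER JOIN keeps only enrollments rows whose course_id matches an id in courses. Walk through each enrollment:
  - enrollment 1 (Alice): course_id=NULL, no match -> dropped
  - enrollment 2 (Frank): course_id=1 -> matches Chemistry
  - enrollment 3 (Aaron): course_id=4 -> matches Databases
  - enrollment 4 (Jack): course_id=NULL, no match -> dropped
So 2 of 4 rows are dropped.

SQL:
SELECT a.student, b.title AS course
FROM enrollments a
INNER JOIN courses b ON a.course_id = b.id

Result:
student | course   
--------+----------
Frank   | Chemistry
Aaron   | Databases


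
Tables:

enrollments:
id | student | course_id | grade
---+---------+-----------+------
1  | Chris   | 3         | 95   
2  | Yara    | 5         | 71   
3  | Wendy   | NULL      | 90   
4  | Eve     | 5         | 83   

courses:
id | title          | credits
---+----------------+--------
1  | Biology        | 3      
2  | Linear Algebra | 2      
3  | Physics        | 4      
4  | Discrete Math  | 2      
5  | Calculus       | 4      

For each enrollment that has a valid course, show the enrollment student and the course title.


INNER JOIN keeps only enrollments rows whose course_id matches an id in courses. Walk through each enrollment:
  - enrollment 1 (Chris): course_id=3 -> matches Physics
  - enrollment 2 (Yara): course_id=5 -> matches Calculus
  - enrollment 3 (Wendy): course_id=NULL, no match -> dropped
  - enrollment 4 (Eve): course_id=5 -> matches Calculus
So 1 of 4 rows is dropped.

SQL:
SELECT a.student, b.title AS course
FROM enrollments a
INNER JOIN courses b ON a.course_id = b.id

Result:
student | course  
--------+---------
Chris   | Physics 
Yara    | Calculus
Eve     | Calculus


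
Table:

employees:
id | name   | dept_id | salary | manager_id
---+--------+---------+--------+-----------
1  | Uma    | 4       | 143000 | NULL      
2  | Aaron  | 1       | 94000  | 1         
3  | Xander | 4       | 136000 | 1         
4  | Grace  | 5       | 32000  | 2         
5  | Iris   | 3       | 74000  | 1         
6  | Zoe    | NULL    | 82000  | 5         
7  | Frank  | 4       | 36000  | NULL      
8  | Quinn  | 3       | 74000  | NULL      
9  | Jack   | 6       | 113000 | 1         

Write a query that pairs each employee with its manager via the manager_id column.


This is a self-join: employees is joined to a second copy of itself, matching each row's manager_id to another row's id. Use LEFT JOIN so rows with manager_id=NULL are kept.
  - employee 1 (Uma): manager_id=NULL -> NULL
  - employee 2 (Aaron): manager_id=1 -> Uma
  - employee 3 (Xander): manager_id=1 -> Uma
  - employee 4 (Grace): manager_id=2 -> Aaron
  - employee 5 (Iris): manager_id=1 -> Uma
  - employee 6 (Zoe): manager_id=5 -> Iris
  - employee 7 (Frank): manager_id=NULL -> NULL
  - employee 8 (Quinn): manager_id=NULL -> NULL
  - employee 9 (Jack): manager_id=1 -> Uma

SQL:
SELECT a.name AS item, b.name AS manager
FROM employees a
LEFT JOIN employees b ON a.manager_id = b.id

Result:
item   | manager
-------+--------
Uma    | NULL   
Aaron  | Uma    
Xander | Uma    
Grace  | Aaron  
Iris   | Uma    
Zoe    | Iris   
Frank  | NULL   
Quinn  | NULL   
Jack   | Uma    


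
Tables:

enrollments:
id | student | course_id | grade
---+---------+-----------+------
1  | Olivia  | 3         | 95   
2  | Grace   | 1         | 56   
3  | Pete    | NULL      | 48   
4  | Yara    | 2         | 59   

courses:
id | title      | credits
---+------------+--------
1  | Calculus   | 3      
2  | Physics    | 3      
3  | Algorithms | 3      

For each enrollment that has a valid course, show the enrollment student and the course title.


INNER JOIN keeps only enrollments rows whose course_id matches an id in courses. Walk through each enrollment:
  - enrollment 1 (Olivia): course_id=3 -> matches Algorithms
  - enrollment 2 (Grace): course_id=1 -> matches Calculus
  - enrollment 3 (Pete): course_id=NULL, no match -> dropped
  - enrollment 4 (Yara): course_id=2 -> matches Physics
So 1 of 4 rows is dropped.

SQL:
SELECT a.student, b.title AS course
FROM enrollments a
INNER JOIN courses b ON a.course_id = b.id

Result:
student | course    
--------+-----------
Olivia  | Algorithms
Grace   | Calculus  
Yara    | Physics   


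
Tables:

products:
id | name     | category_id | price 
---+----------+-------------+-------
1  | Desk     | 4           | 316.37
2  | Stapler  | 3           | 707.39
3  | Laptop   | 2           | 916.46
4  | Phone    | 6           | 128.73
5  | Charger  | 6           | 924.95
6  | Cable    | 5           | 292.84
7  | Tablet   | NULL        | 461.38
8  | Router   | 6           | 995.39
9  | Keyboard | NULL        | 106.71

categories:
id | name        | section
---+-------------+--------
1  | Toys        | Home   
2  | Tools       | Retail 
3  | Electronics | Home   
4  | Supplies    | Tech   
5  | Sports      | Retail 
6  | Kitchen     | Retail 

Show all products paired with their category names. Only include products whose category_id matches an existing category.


INNER JOIN keeps only products rows whose category_id matches an id in categories. Walk through each product:
  - product 1 (Desk): category_id=4 -> matches Supplies
  - product 2 (Stapler): category_id=3 -> matches Electronics
  - product 3 (Laptop): category_id=2 -> matches Tools
  - product 4 (Phone): category_id=6 -> matches Kitchen
  - product 5 (Charger): category_id=6 -> matches Kitchen
  - product 6 (Cable): category_id=5 -> matches Sports
  - product 7 (Tablet): category_id=NULL, no match -> dropped
  - product 8 (Router): category_id=6 -> matches Kitchen
  - product 9 (Keyboard): category_id=NULL, no match -> dropped
So 2 of 9 rows are dropped.

SQL:
SELECT a.name, b.name AS category
FROM products a
INNER JOIN categories b ON a.category_id = b.id

Result:
name    | category   
--------+------------
Desk    | Supplies   
Stapler | Electronics
Laptop  | Tools      
Phone   | Kitchen    
Charger | Kitchen    
Cable   | Sports     
Router  | Kitchen    


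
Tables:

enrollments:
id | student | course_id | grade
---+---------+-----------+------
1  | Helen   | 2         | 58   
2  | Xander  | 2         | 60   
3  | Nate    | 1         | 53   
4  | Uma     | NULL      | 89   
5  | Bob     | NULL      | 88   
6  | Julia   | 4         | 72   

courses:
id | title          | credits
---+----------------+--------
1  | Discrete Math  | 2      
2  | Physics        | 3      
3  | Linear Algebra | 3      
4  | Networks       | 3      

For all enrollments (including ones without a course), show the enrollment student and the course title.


LEFT JOIN keeps every row from enrollments (the left table); where course_id has no match in courses, the course columns become NULL. Walk through each enrollment:
  - enrollment 1 (Helen): course_id=2 -> matches Physics
  - enrollment 2 (Xander): course_id=2 -> matches Physics
  - enrollment 3 (Nate): course_id=1 -> matches Discrete Math
  - enrollment 4 (Uma): course_id=NULL, no match -> kept with NULL
  - enrollment 5 (Bob): course_id=NULL, no match -> kept with NULL
  - enrollment 6 (Julia): course_id=4 -> matches Networks
All 6 rows appear; 2 have NULL course.

SQL:
SELECT a.student, b.title AS course
FROM enrollments a
LEFT JOIN courses b ON a.course_id = b.id

Result:
student | course       
--------+--------------
Helen   | Physics      
Xander  | Physics      
Nate    | Discrete Math
Uma     | NULL         
Bob     | NULL         
Julia   | Networks     


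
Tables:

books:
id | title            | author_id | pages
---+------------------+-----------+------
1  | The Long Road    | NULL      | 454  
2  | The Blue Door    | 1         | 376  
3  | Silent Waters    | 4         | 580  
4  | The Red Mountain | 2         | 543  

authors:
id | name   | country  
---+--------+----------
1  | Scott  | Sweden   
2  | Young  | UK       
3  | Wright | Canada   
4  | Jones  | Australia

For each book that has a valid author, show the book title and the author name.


INNER JOIN keeps only books rows whose author_id matches an id in authors. Walk through each book:
  - book 1 (The Long Road): author_id=NULL, no match -> dropped
  - book 2 (The Blue Door): author_id=1 -> matches Scott
  - book 3 (Silent Waters): author_id=4 -> matches Jones
  - book 4 (The Red Mountain): author_id=2 -> matches Young
So 1 of 4 rows is dropped.

SQL:
SELECT a.title, b.name AS author
FROM books a
INNER JOIN authors b ON a.author_id = b.id

Result:
title            | author
-----------------+-------
The Blue Door    | Scott 
Silent Waters    | Jones 
The Red Mountain | Young 


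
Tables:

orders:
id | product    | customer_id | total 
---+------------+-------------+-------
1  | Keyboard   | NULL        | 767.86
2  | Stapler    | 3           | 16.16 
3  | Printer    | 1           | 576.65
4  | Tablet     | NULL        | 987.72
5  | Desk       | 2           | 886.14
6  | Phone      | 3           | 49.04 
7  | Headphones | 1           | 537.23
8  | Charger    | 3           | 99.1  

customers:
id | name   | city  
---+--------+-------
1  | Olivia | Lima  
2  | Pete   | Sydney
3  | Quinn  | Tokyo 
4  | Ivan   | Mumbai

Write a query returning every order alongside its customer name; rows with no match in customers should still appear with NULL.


LEFT JOIN keeps every row from orders (the left table); where customer_id has no match in customers, the customer columns become NULL. Walk through each order:
  - order 1 (Keyboard): customer_id=NULL, no match -> kept with NULL
  - order 2 (Stapler): customer_id=3 -> matches Quinn
  - order 3 (Printer): customer_id=1 -> matches Olivia
  - order 4 (Tablet): customer_id=NULL, no match -> kept with NULL
  - order 5 (Desk): customer_id=2 -> matches Pete
  - order 6 (Phone): customer_id=3 -> matches Quinn
  - order 7 (Headphones): customer_id=1 -> matches Olivia
  - order 8 (Charger): customer_id=3 -> matches Quinn
All 8 rows appear; 2 have NULL customer.

SQL:
SELECT a.product, b.name AS customer
FROM orders a
LEFT JOIN customers b ON a.customer_id = b.id

Result:
product    | customer
-----------+---------
Keyboard   | NULL    
Stapler    | Quinn   
Printer    | Olivia  
Tablet     | NULL    
Desk       | Pete    
Phone      | Quinn   
Headphones | Olivia  
Charger    | Quinn   


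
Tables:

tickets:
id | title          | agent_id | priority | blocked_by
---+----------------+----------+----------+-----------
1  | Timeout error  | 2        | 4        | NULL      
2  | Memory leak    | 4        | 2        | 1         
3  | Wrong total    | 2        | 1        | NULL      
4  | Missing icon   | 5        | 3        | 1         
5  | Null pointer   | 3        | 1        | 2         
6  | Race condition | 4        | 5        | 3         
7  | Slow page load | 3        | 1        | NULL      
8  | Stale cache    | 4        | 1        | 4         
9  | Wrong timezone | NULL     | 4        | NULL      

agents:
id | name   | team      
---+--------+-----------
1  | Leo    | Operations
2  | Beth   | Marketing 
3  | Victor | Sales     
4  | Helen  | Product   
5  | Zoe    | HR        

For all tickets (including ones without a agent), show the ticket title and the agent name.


LEFT JOIN keeps every row from tickets (the left table); where agent_id has no match in agents, the agent columns become NULL. Walk through each ticket:
  - ticket 1 (Timeout error): agent_id=2 -> matches Beth
  - ticket 2 (Memory leak): agent_id=4 -> matches Helen
  - ticket 3 (Wrong total): agent_id=2 -> matches Beth
  - ticket 4 (Missing icon): agent_id=5 -> matches Zoe
  - ticket 5 (Null pointer): agent_id=3 -> matches Victor
  - ticket 6 (Race condition): agent_id=4 -> matches Helen
  - ticket 7 (Slow page load): agent_id=3 -> matches Victor
  - ticket 8 (Stale cache): agent_id=4 -> matches Helen
  - ticket 9 (Wrong timezone): agent_id=NULL, no match -> kept with NULL
All 9 rows appear; 1 has NULL agent.

SQL:
SELECT a.title, b.name AS agent
FROM tickets a
LEFT JOIN agents b ON a.agent_id = b.id

Result:
title          | agent 
---------------+-------
Timeout error  | Beth  
Memory leak    | Helen 
Wrong total    | Beth  
Missing icon   | Zoe   
Null pointer   | Victor
Race condition | Helen 
Slow page load | Victor
Stale cache    | Helen 
Wrong timezone | NULL  


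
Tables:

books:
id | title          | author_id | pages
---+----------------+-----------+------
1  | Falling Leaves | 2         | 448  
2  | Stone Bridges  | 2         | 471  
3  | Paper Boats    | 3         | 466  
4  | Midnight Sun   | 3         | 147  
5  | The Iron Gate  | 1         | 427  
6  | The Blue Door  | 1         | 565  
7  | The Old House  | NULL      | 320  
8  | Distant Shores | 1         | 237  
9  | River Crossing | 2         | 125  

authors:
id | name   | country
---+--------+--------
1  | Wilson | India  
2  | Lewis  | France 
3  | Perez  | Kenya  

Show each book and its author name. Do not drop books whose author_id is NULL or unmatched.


LEFT JOIN keeps every row from books (the left table); where author_id has no match in authors, the author columns become NULL. Walk through each book:
  - book 1 (Falling Leaves): author_id=2 -> matches Lewis
  - book 2 (Stone Bridges): author_id=2 -> matches Lewis
  - book 3 (Paper Boats): author_id=3 -> matches Perez
  - book 4 (Midnight Sun): author_id=3 -> matches Perez
  - book 5 (The Iron Gate): author_id=1 -> matches Wilson
  - book 6 (The Blue Door): author_id=1 -> matches Wilson
  - book 7 (The Old House): author_id=NULL, no match -> kept with NULL
  - book 8 (Distant Shores): author_id=1 -> matches Wilson
  - book 9 (River Crossing): author_id=2 -> matches Lewis
All 9 rows appear; 1 has NULL author.

SQL:
SELECT a.title, b.name AS author
FROM books a
LEFT JOIN authors b ON a.author_id = b.id

Result:
title          | author
---------------+-------
Falling Leaves | Lewis 
Stone Bridges  | Lewis 
Paper Boats    | Perez 
Midnight Sun   | Perez 
The Iron Gate  | Wilson
The Blue Door  | Wilson
The Old House  | NULL  
Distant Shores | Wilson
River Crossing | Lewis 


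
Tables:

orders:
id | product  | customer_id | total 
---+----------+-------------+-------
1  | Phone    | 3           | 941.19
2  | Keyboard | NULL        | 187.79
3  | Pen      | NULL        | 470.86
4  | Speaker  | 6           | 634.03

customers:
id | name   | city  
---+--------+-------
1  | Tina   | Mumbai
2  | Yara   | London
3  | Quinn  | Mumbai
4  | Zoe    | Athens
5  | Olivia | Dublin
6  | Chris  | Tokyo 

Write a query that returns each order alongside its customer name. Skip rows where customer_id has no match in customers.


INNER JOIN keeps only orders rows whose customer_id matches an id in customers. Walk through each order:
  - order 1 (Phone): customer_id=3 -> matches Quinn
  - order 2 (Keyboard): customer_id=NULL, no match -> dropped
  - order 3 (Pen): customer_id=NULL, no match -> dropped
  - order 4 (Speaker): customer_id=6 -> matches Chris
So 2 of 4 rows are dropped.

SQL:
SELECT a.product, b.name AS customer
FROM orders a
INNER JOIN customers b ON a.customer_id = b.id

Result:
product | customer
--------+---------
Phone   | Quinn   
Speaker | Chris   


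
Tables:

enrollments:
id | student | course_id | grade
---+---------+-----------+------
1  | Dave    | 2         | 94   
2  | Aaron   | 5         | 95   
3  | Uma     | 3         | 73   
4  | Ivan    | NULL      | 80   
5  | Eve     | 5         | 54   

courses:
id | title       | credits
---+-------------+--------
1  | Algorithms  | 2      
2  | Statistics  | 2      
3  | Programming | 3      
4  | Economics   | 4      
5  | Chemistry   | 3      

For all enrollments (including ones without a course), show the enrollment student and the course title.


LEFT JOIN keeps every row from enrollments (the left table); where course_id has no match in courses, the course columns become NULL. Walk through each enrollment:
  - enrollment 1 (Dave): course_id=2 -> matches Statistics
  - enrollment 2 (Aaron): course_id=5 -> matches Chemistry
  - enrollment 3 (Uma): course_id=3 -> matches Programming
  - enrollment 4 (Ivan): course_id=NULL, no match -> kept with NULL
  - enrollment 5 (Eve): course_id=5 -> matches Chemistry
All 5 rows appear; 1 has NULL course.

SQL:
SELECT a.student, b.title AS course
FROM enrollments a
LEFT JOIN courses b ON a.course_id = b.id

Result:
student | course     
--------+------------
Dave    | Statistics 
Aaron   | Chemistry  
Uma     | Programming
Ivan    | NULL       
Eve     | Chemistry  


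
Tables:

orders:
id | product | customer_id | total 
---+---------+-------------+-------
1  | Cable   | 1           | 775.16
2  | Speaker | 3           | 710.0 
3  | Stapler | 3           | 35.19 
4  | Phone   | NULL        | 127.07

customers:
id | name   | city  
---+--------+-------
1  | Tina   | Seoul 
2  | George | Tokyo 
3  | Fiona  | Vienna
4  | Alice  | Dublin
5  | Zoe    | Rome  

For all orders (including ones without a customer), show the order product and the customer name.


LEFT JOIN keeps every row from orders (the left table); where customer_id has no match in customers, the customer columns become NULL. Walk through each order:
  - order 1 (Cable): customer_id=1 -> matches Tina
  - order 2 (Speaker): customer_id=3 -> matches Fiona
  - order 3 (Stapler): customer_id=3 -> matches Fiona
  - order 4 (Phone): customer_id=NULL, no match -> kept with NULL
All 4 rows appear; 1 has NULL customer.

SQL:
SELECT a.product, b.name AS customer
FROM orders a
LEFT JOIN customers b ON a.customer_id = b.id

Result:
product | customer
--------+---------
Cable   | Tina    
Speaker | Fiona   
Stapler | Fiona   
Phone   | NULL    
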